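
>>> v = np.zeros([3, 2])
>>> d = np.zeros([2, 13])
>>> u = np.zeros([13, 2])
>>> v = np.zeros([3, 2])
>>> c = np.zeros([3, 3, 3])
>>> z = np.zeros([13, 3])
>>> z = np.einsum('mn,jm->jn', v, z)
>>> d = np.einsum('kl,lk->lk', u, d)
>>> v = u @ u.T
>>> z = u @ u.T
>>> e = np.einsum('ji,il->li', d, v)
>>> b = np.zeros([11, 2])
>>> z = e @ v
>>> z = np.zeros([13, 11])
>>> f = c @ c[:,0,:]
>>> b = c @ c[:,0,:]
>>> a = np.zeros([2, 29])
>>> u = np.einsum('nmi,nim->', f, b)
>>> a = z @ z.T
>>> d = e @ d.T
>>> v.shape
(13, 13)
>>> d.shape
(13, 2)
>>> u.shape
()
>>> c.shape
(3, 3, 3)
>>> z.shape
(13, 11)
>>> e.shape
(13, 13)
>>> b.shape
(3, 3, 3)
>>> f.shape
(3, 3, 3)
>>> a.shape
(13, 13)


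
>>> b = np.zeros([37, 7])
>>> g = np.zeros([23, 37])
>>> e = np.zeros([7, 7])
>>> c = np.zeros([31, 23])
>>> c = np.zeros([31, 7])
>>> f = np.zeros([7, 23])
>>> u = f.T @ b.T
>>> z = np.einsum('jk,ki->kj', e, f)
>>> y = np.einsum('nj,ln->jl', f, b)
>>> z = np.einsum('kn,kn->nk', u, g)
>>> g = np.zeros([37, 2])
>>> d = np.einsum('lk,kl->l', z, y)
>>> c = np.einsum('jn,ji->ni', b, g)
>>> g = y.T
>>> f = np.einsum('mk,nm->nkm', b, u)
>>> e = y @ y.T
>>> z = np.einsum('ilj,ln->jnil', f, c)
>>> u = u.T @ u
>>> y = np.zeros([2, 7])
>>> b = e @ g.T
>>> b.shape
(23, 37)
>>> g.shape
(37, 23)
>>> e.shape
(23, 23)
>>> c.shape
(7, 2)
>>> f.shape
(23, 7, 37)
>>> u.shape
(37, 37)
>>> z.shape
(37, 2, 23, 7)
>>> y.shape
(2, 7)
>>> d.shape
(37,)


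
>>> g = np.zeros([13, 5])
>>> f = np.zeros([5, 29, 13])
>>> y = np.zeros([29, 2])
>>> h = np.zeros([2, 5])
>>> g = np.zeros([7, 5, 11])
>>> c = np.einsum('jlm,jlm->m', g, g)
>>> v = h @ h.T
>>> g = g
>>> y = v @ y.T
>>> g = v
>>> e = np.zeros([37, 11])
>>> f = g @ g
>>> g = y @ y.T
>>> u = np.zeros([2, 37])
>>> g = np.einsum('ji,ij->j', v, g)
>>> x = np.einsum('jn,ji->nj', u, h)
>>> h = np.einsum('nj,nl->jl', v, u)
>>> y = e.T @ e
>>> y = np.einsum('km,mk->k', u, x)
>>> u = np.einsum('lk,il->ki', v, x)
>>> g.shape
(2,)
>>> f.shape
(2, 2)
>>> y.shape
(2,)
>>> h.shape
(2, 37)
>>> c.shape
(11,)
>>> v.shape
(2, 2)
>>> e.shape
(37, 11)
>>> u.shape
(2, 37)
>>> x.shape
(37, 2)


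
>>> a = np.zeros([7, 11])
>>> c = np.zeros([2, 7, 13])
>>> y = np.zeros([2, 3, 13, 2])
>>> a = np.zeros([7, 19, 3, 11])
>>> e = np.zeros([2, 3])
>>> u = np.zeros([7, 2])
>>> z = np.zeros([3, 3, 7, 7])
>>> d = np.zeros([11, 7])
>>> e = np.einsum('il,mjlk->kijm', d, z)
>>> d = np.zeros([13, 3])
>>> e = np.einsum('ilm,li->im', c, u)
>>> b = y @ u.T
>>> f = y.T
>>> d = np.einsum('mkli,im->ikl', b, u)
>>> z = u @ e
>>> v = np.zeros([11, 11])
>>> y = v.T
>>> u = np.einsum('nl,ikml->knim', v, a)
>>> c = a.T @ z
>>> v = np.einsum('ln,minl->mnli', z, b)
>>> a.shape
(7, 19, 3, 11)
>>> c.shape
(11, 3, 19, 13)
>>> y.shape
(11, 11)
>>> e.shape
(2, 13)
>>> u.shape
(19, 11, 7, 3)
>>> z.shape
(7, 13)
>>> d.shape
(7, 3, 13)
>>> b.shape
(2, 3, 13, 7)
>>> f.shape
(2, 13, 3, 2)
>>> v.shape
(2, 13, 7, 3)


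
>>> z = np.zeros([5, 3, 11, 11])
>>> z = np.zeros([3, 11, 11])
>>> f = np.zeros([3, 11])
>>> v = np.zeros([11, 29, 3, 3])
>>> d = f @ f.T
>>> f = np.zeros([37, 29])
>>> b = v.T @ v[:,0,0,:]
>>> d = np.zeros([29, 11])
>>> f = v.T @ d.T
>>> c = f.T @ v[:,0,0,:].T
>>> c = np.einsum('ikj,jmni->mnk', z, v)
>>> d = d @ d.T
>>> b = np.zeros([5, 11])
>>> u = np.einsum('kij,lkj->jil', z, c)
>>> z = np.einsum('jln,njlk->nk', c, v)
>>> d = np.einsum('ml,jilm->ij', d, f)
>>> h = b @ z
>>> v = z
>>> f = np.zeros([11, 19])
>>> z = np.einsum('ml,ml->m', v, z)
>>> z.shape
(11,)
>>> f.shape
(11, 19)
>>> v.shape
(11, 3)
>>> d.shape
(3, 3)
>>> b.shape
(5, 11)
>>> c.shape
(29, 3, 11)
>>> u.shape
(11, 11, 29)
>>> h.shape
(5, 3)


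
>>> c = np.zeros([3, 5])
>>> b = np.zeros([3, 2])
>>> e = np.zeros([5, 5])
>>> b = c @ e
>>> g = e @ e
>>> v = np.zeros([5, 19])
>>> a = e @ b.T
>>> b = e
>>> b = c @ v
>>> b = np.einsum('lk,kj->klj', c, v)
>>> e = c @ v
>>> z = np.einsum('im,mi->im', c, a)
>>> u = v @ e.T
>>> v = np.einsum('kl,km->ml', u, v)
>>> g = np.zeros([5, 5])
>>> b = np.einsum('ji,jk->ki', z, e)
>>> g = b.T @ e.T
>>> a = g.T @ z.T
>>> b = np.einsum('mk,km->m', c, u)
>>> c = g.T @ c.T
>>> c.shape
(3, 3)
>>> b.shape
(3,)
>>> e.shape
(3, 19)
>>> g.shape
(5, 3)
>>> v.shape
(19, 3)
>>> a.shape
(3, 3)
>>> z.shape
(3, 5)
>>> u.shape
(5, 3)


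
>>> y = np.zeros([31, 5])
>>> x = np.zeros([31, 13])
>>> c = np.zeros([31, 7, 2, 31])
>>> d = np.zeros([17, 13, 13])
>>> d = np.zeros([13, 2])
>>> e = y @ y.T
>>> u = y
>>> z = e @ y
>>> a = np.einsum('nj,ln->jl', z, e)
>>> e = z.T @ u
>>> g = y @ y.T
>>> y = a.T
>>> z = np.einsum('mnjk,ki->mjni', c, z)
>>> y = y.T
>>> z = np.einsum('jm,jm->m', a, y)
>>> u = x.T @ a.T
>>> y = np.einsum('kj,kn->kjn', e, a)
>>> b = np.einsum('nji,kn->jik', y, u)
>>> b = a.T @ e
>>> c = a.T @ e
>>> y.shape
(5, 5, 31)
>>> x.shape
(31, 13)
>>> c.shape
(31, 5)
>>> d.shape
(13, 2)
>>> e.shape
(5, 5)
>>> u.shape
(13, 5)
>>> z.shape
(31,)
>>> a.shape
(5, 31)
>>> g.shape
(31, 31)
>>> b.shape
(31, 5)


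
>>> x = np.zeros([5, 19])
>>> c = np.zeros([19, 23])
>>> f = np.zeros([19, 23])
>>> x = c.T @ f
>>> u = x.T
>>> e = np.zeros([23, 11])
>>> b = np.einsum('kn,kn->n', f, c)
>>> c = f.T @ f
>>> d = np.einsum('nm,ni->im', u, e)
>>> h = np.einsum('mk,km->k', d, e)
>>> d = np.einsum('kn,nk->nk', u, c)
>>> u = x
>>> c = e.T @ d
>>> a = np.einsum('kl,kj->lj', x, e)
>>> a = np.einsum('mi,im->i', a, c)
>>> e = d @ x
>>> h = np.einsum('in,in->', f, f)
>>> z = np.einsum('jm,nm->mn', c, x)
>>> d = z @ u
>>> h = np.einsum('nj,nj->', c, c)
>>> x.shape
(23, 23)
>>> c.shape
(11, 23)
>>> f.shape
(19, 23)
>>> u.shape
(23, 23)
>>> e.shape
(23, 23)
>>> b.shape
(23,)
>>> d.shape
(23, 23)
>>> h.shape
()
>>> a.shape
(11,)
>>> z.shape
(23, 23)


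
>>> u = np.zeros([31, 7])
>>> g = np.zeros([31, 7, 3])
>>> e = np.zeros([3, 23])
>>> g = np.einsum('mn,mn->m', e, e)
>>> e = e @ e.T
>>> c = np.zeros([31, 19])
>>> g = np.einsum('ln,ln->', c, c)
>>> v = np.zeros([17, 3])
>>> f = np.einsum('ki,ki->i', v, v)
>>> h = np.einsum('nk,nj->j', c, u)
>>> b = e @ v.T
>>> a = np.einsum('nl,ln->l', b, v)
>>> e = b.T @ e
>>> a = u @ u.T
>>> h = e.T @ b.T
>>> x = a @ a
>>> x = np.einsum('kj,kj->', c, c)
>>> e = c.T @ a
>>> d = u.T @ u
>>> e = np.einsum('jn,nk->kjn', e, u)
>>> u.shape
(31, 7)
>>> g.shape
()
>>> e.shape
(7, 19, 31)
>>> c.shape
(31, 19)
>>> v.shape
(17, 3)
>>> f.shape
(3,)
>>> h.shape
(3, 3)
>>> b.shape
(3, 17)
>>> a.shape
(31, 31)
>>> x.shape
()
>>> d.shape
(7, 7)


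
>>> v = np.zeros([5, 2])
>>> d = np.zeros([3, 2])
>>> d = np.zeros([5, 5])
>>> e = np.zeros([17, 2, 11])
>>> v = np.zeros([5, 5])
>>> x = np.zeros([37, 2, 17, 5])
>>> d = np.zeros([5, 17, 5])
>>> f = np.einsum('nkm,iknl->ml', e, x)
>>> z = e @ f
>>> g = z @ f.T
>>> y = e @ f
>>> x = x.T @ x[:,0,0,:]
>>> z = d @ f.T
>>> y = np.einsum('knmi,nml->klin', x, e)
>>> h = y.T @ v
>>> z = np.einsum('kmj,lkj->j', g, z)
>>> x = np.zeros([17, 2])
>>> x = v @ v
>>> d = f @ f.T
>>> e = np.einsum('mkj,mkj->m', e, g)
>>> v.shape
(5, 5)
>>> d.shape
(11, 11)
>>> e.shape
(17,)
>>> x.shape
(5, 5)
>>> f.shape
(11, 5)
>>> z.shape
(11,)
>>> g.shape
(17, 2, 11)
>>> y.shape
(5, 11, 5, 17)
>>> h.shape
(17, 5, 11, 5)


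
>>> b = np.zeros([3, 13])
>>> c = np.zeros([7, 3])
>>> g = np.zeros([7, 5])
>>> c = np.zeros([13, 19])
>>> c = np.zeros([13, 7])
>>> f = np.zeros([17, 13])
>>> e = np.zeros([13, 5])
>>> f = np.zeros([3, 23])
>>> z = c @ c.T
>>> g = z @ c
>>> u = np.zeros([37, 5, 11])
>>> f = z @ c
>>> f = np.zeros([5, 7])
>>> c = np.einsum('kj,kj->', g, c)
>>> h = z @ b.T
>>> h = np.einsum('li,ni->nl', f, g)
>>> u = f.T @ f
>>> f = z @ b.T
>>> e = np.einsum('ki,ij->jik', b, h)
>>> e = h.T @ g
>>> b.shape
(3, 13)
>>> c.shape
()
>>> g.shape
(13, 7)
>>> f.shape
(13, 3)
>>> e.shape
(5, 7)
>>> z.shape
(13, 13)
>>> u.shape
(7, 7)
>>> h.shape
(13, 5)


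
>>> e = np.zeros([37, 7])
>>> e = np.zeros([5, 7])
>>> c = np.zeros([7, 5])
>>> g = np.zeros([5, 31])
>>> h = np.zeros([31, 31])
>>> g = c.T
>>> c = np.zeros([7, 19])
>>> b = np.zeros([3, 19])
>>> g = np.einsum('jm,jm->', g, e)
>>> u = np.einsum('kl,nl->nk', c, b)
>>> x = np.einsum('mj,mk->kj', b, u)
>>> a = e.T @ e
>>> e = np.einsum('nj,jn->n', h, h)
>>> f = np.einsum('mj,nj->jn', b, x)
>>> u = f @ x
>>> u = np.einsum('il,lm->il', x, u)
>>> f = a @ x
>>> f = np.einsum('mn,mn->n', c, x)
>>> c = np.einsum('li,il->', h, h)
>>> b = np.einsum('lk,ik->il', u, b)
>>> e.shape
(31,)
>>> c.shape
()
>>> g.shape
()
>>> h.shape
(31, 31)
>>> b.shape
(3, 7)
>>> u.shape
(7, 19)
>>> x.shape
(7, 19)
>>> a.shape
(7, 7)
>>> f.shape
(19,)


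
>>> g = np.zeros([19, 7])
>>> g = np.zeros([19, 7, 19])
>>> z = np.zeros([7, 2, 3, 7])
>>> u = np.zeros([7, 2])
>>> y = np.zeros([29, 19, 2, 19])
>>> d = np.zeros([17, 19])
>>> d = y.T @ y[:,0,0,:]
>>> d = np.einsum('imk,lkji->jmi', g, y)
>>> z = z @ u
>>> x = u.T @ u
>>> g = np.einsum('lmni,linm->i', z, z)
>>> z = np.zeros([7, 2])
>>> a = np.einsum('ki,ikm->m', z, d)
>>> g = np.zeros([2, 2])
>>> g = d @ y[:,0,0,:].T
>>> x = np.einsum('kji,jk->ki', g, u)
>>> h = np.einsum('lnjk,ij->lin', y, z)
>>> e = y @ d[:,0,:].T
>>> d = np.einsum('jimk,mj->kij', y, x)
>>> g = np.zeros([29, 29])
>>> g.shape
(29, 29)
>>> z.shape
(7, 2)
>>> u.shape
(7, 2)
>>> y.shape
(29, 19, 2, 19)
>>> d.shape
(19, 19, 29)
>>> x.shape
(2, 29)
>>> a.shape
(19,)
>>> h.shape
(29, 7, 19)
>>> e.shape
(29, 19, 2, 2)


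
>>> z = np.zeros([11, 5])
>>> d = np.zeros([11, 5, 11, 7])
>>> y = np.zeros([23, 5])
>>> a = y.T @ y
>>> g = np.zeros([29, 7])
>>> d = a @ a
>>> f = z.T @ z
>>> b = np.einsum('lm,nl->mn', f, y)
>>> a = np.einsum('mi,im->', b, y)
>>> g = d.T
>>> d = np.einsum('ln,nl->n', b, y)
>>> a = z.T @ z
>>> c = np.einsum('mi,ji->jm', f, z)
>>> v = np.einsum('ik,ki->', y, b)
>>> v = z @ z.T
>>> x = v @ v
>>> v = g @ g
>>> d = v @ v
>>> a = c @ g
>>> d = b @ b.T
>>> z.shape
(11, 5)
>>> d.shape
(5, 5)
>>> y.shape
(23, 5)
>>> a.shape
(11, 5)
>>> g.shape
(5, 5)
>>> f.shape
(5, 5)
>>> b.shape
(5, 23)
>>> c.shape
(11, 5)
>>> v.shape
(5, 5)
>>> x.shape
(11, 11)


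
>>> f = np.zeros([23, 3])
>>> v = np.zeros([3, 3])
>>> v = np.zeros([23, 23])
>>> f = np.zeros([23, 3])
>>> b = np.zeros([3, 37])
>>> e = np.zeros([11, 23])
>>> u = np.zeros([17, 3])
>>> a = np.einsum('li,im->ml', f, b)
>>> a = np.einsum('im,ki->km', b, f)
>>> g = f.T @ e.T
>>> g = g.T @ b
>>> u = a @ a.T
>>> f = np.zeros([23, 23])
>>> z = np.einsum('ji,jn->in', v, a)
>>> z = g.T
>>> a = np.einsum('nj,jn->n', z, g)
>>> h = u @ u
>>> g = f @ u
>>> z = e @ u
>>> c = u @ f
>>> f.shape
(23, 23)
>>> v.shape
(23, 23)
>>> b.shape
(3, 37)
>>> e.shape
(11, 23)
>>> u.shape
(23, 23)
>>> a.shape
(37,)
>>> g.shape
(23, 23)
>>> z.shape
(11, 23)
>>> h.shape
(23, 23)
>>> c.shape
(23, 23)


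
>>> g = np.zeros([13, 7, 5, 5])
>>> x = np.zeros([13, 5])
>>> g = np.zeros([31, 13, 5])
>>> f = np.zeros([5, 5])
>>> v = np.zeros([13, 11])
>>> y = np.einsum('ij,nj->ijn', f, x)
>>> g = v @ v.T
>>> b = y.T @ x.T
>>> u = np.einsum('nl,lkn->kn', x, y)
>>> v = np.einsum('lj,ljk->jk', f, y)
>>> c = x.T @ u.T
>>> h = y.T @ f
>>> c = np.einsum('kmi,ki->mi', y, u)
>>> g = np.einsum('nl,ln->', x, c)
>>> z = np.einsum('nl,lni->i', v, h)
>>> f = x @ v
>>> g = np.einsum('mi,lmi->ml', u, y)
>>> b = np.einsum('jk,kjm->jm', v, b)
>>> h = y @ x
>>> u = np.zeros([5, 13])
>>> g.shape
(5, 5)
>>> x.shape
(13, 5)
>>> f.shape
(13, 13)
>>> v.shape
(5, 13)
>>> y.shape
(5, 5, 13)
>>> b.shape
(5, 13)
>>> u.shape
(5, 13)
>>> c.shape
(5, 13)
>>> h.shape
(5, 5, 5)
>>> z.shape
(5,)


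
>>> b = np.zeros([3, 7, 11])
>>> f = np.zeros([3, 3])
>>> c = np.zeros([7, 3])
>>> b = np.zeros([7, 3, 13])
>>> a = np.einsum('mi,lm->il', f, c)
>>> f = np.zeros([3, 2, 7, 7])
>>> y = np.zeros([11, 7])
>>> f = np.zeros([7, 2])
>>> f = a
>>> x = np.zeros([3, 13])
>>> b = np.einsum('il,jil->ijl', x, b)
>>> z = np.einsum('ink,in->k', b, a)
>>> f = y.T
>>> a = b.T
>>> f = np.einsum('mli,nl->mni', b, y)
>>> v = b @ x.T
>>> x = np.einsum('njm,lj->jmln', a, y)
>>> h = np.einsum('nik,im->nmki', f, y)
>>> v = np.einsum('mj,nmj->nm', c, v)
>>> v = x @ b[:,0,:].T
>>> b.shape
(3, 7, 13)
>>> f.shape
(3, 11, 13)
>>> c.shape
(7, 3)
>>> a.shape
(13, 7, 3)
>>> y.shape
(11, 7)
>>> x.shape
(7, 3, 11, 13)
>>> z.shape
(13,)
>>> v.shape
(7, 3, 11, 3)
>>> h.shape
(3, 7, 13, 11)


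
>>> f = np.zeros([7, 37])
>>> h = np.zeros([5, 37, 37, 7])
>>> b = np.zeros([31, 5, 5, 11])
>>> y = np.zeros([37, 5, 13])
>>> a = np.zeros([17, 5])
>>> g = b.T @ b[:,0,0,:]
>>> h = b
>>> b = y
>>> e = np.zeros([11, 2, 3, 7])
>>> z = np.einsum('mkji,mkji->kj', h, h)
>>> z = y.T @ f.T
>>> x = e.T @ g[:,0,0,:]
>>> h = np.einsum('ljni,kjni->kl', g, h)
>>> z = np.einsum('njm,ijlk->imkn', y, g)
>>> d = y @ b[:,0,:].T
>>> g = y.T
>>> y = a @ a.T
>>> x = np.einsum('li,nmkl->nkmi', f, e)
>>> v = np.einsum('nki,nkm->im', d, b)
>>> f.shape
(7, 37)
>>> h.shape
(31, 11)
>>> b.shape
(37, 5, 13)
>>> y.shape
(17, 17)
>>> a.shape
(17, 5)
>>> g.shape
(13, 5, 37)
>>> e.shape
(11, 2, 3, 7)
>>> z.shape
(11, 13, 11, 37)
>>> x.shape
(11, 3, 2, 37)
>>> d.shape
(37, 5, 37)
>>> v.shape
(37, 13)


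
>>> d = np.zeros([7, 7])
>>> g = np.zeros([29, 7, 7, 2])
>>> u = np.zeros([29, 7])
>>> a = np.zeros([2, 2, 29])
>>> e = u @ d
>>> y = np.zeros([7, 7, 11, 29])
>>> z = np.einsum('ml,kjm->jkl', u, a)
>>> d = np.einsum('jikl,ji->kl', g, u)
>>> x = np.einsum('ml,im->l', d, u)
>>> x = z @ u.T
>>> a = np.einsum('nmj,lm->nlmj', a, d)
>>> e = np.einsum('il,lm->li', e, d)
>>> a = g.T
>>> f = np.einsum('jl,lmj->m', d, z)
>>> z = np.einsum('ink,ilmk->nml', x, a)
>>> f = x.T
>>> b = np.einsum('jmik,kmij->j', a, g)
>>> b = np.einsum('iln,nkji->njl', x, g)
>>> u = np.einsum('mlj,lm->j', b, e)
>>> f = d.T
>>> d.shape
(7, 2)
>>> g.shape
(29, 7, 7, 2)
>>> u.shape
(2,)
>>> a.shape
(2, 7, 7, 29)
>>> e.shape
(7, 29)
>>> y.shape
(7, 7, 11, 29)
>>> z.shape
(2, 7, 7)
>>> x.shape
(2, 2, 29)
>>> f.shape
(2, 7)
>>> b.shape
(29, 7, 2)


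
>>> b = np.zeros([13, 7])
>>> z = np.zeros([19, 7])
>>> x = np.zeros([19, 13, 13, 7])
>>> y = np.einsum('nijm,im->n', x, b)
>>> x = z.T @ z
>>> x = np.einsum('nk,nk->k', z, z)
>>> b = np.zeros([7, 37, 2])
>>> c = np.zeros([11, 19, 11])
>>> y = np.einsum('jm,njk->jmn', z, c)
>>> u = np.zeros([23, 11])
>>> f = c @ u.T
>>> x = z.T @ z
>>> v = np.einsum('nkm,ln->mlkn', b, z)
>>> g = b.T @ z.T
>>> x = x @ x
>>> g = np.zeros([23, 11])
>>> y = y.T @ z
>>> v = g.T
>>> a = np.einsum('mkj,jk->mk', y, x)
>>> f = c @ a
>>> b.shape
(7, 37, 2)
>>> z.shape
(19, 7)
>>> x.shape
(7, 7)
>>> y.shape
(11, 7, 7)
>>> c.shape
(11, 19, 11)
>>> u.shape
(23, 11)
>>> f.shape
(11, 19, 7)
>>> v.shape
(11, 23)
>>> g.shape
(23, 11)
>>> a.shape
(11, 7)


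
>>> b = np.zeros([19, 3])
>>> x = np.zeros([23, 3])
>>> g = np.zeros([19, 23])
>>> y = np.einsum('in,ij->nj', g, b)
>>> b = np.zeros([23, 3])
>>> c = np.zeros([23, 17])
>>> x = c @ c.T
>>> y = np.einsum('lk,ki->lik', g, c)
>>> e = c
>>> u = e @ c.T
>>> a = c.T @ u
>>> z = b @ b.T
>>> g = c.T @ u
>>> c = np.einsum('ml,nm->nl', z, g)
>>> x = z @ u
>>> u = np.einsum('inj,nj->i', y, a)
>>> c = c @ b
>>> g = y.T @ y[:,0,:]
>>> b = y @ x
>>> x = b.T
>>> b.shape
(19, 17, 23)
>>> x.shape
(23, 17, 19)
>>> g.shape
(23, 17, 23)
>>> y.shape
(19, 17, 23)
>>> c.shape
(17, 3)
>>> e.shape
(23, 17)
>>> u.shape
(19,)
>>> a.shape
(17, 23)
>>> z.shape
(23, 23)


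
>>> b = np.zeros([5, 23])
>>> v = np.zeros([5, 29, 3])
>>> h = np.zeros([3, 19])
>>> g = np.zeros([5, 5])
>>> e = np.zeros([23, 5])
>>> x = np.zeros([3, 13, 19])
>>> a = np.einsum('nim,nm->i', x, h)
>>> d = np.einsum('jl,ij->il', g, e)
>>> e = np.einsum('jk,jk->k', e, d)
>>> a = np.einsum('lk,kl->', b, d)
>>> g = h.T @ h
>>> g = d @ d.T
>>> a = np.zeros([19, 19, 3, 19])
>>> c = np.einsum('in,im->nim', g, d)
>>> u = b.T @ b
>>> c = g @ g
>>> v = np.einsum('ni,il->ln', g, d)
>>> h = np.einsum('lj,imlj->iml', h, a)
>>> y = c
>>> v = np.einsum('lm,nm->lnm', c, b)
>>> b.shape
(5, 23)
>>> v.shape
(23, 5, 23)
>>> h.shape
(19, 19, 3)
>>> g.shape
(23, 23)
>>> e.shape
(5,)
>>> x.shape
(3, 13, 19)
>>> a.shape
(19, 19, 3, 19)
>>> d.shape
(23, 5)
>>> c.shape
(23, 23)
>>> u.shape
(23, 23)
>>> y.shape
(23, 23)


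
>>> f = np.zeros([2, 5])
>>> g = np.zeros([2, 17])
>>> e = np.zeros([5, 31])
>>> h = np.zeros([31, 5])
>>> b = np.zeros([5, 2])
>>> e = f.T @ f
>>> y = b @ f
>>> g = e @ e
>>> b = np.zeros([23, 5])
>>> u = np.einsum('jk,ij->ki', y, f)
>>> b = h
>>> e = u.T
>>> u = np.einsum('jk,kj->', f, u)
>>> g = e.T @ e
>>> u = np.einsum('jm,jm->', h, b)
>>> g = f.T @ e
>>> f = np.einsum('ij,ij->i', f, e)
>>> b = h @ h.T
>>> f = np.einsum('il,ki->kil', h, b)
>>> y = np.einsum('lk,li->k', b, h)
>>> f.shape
(31, 31, 5)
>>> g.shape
(5, 5)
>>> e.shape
(2, 5)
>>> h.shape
(31, 5)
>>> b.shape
(31, 31)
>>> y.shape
(31,)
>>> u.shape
()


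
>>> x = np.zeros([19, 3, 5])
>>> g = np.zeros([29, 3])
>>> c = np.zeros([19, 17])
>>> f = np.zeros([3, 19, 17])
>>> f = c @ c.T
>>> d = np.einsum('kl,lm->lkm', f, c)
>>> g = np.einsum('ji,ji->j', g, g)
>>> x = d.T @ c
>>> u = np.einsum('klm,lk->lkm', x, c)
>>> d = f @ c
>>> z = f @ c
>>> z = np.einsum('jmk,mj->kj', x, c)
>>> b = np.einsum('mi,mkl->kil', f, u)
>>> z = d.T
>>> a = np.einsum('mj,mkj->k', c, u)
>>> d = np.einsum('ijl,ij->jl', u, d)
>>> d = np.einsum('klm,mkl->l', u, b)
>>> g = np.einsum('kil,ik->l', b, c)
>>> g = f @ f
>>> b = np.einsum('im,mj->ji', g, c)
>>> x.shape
(17, 19, 17)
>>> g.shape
(19, 19)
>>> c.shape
(19, 17)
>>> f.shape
(19, 19)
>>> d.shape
(17,)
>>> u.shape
(19, 17, 17)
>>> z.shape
(17, 19)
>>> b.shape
(17, 19)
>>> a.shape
(17,)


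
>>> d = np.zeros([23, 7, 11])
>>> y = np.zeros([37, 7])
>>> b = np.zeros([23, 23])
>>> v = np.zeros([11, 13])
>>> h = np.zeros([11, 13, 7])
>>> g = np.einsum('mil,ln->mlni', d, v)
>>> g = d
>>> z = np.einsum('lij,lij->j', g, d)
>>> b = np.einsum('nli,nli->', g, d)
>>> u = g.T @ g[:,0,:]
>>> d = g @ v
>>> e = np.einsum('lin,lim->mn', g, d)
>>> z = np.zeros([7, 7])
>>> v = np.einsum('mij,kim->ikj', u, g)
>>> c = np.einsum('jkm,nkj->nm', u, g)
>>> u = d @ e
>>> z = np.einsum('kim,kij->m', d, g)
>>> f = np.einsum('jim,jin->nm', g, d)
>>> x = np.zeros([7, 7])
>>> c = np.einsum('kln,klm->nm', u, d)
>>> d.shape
(23, 7, 13)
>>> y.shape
(37, 7)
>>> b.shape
()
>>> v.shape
(7, 23, 11)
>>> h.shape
(11, 13, 7)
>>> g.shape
(23, 7, 11)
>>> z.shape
(13,)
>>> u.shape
(23, 7, 11)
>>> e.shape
(13, 11)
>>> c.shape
(11, 13)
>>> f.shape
(13, 11)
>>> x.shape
(7, 7)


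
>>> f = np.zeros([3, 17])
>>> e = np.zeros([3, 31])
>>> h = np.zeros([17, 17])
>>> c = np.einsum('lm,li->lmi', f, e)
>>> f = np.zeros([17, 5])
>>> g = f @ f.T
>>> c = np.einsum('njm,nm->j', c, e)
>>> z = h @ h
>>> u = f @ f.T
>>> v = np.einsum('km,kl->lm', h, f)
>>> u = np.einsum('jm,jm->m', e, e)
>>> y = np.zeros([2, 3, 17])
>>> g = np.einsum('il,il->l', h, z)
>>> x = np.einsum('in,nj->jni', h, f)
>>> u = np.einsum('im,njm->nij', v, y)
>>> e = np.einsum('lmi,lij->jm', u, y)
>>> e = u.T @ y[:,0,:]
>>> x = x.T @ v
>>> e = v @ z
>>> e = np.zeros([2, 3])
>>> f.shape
(17, 5)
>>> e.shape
(2, 3)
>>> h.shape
(17, 17)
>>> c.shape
(17,)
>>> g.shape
(17,)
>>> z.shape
(17, 17)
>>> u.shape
(2, 5, 3)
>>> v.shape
(5, 17)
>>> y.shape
(2, 3, 17)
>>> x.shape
(17, 17, 17)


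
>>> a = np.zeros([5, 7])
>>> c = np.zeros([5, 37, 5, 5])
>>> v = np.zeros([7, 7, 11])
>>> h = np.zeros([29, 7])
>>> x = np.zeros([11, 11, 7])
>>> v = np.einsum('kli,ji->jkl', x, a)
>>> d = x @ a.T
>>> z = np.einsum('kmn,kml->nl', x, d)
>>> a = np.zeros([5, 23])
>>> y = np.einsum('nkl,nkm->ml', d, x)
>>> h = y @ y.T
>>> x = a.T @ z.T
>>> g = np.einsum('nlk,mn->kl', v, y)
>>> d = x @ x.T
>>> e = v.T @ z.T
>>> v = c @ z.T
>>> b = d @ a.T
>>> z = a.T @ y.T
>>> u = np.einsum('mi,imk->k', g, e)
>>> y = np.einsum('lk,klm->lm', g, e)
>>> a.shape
(5, 23)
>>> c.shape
(5, 37, 5, 5)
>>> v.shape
(5, 37, 5, 7)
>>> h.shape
(7, 7)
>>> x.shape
(23, 7)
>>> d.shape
(23, 23)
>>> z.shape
(23, 7)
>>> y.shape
(11, 7)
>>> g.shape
(11, 11)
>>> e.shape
(11, 11, 7)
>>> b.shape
(23, 5)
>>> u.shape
(7,)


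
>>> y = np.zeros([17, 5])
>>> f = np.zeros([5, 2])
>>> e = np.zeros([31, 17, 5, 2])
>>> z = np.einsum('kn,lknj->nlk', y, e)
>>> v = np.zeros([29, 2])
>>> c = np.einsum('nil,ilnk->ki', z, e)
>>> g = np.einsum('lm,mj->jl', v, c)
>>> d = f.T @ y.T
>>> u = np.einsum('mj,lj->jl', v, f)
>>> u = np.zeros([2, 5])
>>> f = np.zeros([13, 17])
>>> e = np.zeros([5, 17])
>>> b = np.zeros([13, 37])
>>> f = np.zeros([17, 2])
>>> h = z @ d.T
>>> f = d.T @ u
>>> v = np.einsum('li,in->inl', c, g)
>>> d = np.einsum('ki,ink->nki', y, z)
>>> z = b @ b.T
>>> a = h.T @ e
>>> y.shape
(17, 5)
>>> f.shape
(17, 5)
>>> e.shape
(5, 17)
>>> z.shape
(13, 13)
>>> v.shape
(31, 29, 2)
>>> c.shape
(2, 31)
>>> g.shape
(31, 29)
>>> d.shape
(31, 17, 5)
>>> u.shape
(2, 5)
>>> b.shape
(13, 37)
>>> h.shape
(5, 31, 2)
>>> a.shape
(2, 31, 17)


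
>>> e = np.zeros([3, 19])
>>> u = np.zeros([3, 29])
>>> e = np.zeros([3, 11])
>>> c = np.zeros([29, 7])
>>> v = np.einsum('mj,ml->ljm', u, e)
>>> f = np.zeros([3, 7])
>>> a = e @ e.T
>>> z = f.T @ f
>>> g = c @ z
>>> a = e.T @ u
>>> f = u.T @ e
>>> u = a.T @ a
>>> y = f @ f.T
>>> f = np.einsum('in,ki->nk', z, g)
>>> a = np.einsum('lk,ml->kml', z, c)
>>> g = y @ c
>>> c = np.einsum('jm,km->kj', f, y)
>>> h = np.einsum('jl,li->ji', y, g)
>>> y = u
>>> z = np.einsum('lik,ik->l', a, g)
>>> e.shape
(3, 11)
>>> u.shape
(29, 29)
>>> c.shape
(29, 7)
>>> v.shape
(11, 29, 3)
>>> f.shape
(7, 29)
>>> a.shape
(7, 29, 7)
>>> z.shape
(7,)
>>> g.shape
(29, 7)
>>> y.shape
(29, 29)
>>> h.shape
(29, 7)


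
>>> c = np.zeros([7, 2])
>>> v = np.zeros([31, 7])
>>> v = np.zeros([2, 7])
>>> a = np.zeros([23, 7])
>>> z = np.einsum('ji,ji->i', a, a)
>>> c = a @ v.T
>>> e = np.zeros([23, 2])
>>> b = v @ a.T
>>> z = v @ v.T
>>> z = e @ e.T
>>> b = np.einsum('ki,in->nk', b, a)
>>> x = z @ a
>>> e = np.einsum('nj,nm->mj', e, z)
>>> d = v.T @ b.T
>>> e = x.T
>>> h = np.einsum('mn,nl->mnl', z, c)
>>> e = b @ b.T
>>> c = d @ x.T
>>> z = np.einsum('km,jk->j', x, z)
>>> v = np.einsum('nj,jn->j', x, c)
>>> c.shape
(7, 23)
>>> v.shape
(7,)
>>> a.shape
(23, 7)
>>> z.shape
(23,)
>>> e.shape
(7, 7)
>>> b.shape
(7, 2)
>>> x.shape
(23, 7)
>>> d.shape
(7, 7)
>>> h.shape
(23, 23, 2)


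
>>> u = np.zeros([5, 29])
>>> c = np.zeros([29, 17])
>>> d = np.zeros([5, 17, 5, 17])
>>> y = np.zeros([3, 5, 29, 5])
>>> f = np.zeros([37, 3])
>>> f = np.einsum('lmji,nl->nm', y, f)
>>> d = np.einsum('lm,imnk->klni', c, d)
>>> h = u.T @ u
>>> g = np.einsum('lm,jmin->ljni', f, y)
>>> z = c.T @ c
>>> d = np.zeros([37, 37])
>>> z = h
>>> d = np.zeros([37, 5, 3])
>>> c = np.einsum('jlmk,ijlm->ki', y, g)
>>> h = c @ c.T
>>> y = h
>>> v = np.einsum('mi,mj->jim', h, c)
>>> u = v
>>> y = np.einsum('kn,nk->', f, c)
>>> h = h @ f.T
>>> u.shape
(37, 5, 5)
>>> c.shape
(5, 37)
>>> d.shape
(37, 5, 3)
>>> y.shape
()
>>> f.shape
(37, 5)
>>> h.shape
(5, 37)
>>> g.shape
(37, 3, 5, 29)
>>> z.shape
(29, 29)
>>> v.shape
(37, 5, 5)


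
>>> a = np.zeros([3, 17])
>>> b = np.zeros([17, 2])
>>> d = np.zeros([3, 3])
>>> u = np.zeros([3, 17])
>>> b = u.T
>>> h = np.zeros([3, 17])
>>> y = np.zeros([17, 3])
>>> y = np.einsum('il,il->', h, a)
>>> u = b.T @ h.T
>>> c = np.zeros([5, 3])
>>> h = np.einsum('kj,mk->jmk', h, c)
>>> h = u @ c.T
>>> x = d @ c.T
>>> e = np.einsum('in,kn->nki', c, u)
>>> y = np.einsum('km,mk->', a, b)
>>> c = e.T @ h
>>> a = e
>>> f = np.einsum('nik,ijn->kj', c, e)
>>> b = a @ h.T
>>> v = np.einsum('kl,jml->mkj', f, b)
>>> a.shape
(3, 3, 5)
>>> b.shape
(3, 3, 3)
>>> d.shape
(3, 3)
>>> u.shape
(3, 3)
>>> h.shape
(3, 5)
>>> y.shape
()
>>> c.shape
(5, 3, 5)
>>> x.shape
(3, 5)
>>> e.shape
(3, 3, 5)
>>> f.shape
(5, 3)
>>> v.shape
(3, 5, 3)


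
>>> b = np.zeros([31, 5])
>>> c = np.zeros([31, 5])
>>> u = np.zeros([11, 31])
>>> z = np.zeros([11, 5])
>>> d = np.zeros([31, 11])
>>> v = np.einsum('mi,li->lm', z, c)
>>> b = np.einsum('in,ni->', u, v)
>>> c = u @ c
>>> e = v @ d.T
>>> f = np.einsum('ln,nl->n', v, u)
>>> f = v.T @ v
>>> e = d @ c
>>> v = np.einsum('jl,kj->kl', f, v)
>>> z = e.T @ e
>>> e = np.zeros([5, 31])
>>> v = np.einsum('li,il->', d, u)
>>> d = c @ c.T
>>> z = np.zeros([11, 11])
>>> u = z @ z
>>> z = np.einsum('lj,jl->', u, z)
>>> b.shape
()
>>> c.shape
(11, 5)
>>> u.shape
(11, 11)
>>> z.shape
()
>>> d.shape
(11, 11)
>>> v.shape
()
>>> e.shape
(5, 31)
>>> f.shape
(11, 11)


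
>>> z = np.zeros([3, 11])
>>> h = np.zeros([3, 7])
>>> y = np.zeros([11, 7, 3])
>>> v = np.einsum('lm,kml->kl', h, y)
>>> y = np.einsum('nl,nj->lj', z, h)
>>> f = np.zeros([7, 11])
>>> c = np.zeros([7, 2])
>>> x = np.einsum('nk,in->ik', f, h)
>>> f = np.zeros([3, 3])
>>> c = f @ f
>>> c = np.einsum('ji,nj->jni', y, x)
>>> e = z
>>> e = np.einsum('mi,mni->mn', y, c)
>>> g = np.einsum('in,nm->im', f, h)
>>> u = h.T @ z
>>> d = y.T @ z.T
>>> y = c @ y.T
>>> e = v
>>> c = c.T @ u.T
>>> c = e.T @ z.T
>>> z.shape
(3, 11)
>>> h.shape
(3, 7)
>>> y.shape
(11, 3, 11)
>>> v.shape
(11, 3)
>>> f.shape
(3, 3)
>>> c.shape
(3, 3)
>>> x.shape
(3, 11)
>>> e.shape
(11, 3)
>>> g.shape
(3, 7)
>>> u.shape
(7, 11)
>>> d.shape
(7, 3)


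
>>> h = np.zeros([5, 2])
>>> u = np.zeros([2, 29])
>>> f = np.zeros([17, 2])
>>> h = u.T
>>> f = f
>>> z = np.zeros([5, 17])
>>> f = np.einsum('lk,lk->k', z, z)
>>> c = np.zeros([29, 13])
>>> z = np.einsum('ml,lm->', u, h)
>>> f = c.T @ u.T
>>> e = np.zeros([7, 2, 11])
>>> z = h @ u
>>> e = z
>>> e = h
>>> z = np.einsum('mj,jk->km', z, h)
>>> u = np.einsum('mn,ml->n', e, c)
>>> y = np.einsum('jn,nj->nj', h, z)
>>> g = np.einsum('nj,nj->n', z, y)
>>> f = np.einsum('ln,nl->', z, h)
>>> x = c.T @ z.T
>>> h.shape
(29, 2)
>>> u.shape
(2,)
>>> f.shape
()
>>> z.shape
(2, 29)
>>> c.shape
(29, 13)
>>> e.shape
(29, 2)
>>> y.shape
(2, 29)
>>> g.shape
(2,)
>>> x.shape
(13, 2)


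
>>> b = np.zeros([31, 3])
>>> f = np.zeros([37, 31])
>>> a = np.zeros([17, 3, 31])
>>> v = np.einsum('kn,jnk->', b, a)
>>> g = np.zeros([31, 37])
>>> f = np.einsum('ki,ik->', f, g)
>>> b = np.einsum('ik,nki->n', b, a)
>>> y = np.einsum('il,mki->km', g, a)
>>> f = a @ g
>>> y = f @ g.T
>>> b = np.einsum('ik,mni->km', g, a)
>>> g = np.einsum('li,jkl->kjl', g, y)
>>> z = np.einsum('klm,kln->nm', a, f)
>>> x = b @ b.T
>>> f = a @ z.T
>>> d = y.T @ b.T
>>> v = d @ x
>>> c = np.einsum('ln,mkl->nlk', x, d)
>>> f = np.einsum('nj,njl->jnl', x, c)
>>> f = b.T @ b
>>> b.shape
(37, 17)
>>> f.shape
(17, 17)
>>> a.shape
(17, 3, 31)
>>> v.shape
(31, 3, 37)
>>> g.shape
(3, 17, 31)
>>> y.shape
(17, 3, 31)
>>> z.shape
(37, 31)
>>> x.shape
(37, 37)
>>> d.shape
(31, 3, 37)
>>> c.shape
(37, 37, 3)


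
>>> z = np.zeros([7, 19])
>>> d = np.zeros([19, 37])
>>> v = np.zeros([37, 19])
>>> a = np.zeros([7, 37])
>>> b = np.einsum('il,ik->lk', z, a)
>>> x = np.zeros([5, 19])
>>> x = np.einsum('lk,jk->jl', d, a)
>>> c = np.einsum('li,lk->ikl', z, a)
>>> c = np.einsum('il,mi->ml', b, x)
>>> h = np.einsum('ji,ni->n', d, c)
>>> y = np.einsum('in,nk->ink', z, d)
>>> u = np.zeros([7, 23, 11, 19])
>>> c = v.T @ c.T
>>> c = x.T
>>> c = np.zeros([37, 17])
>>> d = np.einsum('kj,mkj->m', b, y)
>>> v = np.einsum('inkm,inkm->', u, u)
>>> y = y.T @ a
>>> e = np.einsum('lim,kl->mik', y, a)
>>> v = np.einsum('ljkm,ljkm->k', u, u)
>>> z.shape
(7, 19)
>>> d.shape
(7,)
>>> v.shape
(11,)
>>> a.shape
(7, 37)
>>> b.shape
(19, 37)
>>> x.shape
(7, 19)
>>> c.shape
(37, 17)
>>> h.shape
(7,)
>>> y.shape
(37, 19, 37)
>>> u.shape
(7, 23, 11, 19)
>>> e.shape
(37, 19, 7)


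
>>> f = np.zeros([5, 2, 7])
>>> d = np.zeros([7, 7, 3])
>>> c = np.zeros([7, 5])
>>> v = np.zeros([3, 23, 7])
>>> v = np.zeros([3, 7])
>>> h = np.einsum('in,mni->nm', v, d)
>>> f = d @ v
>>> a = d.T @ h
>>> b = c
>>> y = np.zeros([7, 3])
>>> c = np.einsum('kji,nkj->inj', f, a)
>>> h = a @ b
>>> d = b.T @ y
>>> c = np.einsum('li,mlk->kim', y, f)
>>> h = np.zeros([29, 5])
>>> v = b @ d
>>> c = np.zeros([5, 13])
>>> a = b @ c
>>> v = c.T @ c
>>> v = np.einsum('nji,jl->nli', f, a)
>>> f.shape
(7, 7, 7)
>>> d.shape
(5, 3)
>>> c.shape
(5, 13)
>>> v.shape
(7, 13, 7)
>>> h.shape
(29, 5)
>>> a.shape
(7, 13)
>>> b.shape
(7, 5)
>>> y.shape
(7, 3)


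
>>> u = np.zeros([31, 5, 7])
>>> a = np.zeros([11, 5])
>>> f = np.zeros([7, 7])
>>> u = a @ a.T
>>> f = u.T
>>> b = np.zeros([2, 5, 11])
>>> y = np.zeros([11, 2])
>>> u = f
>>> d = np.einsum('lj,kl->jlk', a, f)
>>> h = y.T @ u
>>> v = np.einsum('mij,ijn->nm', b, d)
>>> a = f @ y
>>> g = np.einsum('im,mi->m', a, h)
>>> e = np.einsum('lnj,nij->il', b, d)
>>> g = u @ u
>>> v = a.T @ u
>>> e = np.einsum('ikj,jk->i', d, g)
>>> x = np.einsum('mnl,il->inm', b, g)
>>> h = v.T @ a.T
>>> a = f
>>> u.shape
(11, 11)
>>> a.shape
(11, 11)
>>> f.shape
(11, 11)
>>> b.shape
(2, 5, 11)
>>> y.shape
(11, 2)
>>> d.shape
(5, 11, 11)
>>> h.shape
(11, 11)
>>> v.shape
(2, 11)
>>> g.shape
(11, 11)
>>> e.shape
(5,)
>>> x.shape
(11, 5, 2)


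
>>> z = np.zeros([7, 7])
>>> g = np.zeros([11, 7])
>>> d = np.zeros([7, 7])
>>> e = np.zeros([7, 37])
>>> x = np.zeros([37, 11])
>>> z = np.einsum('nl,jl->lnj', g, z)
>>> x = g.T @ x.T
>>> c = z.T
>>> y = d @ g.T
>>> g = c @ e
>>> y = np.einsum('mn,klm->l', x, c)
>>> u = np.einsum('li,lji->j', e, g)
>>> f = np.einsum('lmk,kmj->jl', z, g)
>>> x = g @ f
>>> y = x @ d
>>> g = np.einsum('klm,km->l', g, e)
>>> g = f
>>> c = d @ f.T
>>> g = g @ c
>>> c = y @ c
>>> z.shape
(7, 11, 7)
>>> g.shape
(37, 37)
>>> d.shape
(7, 7)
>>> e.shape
(7, 37)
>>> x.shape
(7, 11, 7)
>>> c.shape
(7, 11, 37)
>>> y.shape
(7, 11, 7)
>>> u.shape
(11,)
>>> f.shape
(37, 7)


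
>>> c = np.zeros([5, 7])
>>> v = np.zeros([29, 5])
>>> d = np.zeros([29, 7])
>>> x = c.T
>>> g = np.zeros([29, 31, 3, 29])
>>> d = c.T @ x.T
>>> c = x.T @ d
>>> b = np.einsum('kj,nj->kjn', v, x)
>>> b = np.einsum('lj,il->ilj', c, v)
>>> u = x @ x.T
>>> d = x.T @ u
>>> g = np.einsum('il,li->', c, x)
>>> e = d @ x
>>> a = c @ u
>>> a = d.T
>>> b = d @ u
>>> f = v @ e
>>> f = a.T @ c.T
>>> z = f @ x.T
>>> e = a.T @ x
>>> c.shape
(5, 7)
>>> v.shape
(29, 5)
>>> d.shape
(5, 7)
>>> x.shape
(7, 5)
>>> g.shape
()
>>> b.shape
(5, 7)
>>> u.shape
(7, 7)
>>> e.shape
(5, 5)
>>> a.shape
(7, 5)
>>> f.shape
(5, 5)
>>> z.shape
(5, 7)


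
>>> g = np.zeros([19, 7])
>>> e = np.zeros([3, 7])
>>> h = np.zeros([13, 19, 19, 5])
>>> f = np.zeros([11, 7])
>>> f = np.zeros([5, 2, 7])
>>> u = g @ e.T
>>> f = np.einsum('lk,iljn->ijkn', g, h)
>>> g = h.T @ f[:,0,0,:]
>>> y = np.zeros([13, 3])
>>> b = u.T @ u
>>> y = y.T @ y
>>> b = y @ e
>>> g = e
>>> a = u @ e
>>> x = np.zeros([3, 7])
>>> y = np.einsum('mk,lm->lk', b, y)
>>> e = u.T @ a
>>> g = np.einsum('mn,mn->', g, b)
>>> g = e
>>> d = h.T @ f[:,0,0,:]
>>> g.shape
(3, 7)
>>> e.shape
(3, 7)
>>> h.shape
(13, 19, 19, 5)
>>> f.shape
(13, 19, 7, 5)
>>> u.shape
(19, 3)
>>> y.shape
(3, 7)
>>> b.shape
(3, 7)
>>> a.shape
(19, 7)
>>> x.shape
(3, 7)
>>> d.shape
(5, 19, 19, 5)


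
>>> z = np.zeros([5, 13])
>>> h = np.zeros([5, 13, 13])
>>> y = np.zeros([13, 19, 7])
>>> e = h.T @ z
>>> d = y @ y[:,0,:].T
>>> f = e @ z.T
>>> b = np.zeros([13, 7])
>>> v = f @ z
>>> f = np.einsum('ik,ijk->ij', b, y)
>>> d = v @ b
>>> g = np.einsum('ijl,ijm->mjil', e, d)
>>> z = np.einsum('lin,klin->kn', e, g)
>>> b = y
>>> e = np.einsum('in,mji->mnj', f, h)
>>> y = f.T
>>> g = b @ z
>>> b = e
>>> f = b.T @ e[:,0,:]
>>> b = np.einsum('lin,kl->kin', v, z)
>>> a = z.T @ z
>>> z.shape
(7, 13)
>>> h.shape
(5, 13, 13)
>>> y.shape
(19, 13)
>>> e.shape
(5, 19, 13)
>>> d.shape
(13, 13, 7)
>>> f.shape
(13, 19, 13)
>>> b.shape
(7, 13, 13)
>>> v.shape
(13, 13, 13)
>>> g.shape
(13, 19, 13)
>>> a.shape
(13, 13)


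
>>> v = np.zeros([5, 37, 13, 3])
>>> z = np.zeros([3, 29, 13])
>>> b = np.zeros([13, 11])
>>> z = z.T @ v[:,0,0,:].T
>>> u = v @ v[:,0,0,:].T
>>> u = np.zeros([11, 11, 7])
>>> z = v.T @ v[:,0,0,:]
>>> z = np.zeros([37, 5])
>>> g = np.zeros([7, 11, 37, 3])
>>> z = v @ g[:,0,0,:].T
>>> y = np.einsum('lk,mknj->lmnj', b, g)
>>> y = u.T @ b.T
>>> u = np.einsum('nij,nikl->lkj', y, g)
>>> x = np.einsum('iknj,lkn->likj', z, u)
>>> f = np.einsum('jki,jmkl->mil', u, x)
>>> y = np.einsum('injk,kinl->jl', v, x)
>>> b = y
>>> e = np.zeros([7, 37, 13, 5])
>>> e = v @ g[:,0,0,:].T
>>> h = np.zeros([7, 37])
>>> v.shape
(5, 37, 13, 3)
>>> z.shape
(5, 37, 13, 7)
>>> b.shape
(13, 7)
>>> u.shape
(3, 37, 13)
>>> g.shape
(7, 11, 37, 3)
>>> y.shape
(13, 7)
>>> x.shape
(3, 5, 37, 7)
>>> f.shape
(5, 13, 7)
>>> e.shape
(5, 37, 13, 7)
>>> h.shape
(7, 37)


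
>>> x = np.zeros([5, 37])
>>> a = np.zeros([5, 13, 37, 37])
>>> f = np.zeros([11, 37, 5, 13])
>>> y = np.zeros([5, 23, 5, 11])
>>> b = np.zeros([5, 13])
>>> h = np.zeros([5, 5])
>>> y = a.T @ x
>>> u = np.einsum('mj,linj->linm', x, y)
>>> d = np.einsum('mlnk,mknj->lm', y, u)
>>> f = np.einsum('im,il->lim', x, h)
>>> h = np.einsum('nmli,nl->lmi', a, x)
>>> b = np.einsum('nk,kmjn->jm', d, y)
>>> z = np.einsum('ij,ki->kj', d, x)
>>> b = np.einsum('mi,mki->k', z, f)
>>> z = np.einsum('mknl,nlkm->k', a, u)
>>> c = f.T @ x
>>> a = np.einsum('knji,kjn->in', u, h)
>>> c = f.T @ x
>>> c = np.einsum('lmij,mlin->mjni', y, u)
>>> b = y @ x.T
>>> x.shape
(5, 37)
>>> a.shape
(5, 37)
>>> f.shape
(5, 5, 37)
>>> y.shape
(37, 37, 13, 37)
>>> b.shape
(37, 37, 13, 5)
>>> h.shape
(37, 13, 37)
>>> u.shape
(37, 37, 13, 5)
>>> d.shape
(37, 37)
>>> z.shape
(13,)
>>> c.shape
(37, 37, 5, 13)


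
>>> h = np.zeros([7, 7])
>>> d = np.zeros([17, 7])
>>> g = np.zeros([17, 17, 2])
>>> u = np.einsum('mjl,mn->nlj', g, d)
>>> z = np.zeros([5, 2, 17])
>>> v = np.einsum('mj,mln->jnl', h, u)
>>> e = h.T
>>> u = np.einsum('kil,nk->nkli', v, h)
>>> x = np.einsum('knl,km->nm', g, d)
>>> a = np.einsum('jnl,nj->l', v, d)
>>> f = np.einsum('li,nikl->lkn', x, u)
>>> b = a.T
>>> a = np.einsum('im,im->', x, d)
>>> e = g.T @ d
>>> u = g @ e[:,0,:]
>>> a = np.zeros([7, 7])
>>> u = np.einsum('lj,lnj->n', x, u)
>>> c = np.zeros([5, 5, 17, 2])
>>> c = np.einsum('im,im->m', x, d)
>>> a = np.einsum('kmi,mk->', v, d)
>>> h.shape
(7, 7)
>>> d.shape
(17, 7)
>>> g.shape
(17, 17, 2)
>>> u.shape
(17,)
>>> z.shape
(5, 2, 17)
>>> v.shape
(7, 17, 2)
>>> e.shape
(2, 17, 7)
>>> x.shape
(17, 7)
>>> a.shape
()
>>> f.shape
(17, 2, 7)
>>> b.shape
(2,)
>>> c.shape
(7,)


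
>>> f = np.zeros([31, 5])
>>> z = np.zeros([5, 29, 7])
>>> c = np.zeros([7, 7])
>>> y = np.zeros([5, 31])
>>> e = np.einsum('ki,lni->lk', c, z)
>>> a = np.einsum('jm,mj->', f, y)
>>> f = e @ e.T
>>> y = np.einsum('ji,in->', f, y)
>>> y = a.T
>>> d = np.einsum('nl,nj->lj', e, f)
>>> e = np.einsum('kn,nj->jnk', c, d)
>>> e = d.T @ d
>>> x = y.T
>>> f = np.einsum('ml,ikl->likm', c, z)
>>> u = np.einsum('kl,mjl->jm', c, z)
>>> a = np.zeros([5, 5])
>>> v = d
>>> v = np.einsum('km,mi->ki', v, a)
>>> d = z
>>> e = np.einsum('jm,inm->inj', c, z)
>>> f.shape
(7, 5, 29, 7)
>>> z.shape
(5, 29, 7)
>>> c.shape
(7, 7)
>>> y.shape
()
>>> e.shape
(5, 29, 7)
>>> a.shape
(5, 5)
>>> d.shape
(5, 29, 7)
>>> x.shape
()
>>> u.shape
(29, 5)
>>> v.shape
(7, 5)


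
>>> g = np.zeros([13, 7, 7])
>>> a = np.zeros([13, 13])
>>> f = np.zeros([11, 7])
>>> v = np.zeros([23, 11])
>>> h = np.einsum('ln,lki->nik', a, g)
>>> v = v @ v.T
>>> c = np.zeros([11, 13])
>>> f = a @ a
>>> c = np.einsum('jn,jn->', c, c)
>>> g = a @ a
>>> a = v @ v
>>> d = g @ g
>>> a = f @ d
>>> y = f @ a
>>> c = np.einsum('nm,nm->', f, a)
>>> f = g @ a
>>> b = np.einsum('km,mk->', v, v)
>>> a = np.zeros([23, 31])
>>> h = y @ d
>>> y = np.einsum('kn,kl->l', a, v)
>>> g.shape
(13, 13)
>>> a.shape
(23, 31)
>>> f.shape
(13, 13)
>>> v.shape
(23, 23)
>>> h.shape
(13, 13)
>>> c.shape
()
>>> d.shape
(13, 13)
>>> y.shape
(23,)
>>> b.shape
()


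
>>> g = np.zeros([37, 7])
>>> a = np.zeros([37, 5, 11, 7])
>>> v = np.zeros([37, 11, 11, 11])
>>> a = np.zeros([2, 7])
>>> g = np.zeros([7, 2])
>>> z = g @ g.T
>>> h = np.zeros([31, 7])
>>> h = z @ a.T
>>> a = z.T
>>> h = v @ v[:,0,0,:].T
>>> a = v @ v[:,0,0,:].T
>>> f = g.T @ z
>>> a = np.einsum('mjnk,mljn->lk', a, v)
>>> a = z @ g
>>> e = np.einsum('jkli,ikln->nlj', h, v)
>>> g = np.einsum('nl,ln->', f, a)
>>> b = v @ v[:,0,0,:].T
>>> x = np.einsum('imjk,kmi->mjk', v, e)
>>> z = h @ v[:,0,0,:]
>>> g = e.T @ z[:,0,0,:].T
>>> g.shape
(37, 11, 37)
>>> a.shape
(7, 2)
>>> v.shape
(37, 11, 11, 11)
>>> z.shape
(37, 11, 11, 11)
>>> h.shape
(37, 11, 11, 37)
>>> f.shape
(2, 7)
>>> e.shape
(11, 11, 37)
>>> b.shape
(37, 11, 11, 37)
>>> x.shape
(11, 11, 11)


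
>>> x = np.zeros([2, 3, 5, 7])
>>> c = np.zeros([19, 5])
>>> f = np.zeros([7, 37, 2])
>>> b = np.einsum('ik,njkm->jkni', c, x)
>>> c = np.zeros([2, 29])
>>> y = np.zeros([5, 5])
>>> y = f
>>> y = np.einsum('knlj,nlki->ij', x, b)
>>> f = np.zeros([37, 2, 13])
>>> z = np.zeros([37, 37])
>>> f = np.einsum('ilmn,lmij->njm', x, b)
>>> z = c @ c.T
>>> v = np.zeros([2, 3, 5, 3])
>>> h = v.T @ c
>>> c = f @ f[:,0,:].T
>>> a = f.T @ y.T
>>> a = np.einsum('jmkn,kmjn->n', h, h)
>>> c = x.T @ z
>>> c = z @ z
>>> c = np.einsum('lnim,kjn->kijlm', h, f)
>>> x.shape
(2, 3, 5, 7)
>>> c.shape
(7, 3, 19, 3, 29)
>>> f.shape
(7, 19, 5)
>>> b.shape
(3, 5, 2, 19)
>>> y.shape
(19, 7)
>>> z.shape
(2, 2)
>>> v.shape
(2, 3, 5, 3)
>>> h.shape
(3, 5, 3, 29)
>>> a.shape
(29,)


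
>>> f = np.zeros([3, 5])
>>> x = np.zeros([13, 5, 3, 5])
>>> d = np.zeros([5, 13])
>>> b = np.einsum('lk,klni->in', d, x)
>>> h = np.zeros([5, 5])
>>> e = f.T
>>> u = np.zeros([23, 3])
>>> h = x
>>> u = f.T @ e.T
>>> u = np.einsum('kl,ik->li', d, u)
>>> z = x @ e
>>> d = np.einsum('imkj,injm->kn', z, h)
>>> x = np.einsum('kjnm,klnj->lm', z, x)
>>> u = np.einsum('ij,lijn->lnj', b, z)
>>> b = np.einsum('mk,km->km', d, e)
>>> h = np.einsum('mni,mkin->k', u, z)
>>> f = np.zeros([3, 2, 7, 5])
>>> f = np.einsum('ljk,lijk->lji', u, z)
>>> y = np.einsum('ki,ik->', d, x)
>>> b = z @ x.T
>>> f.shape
(13, 3, 5)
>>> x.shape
(5, 3)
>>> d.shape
(3, 5)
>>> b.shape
(13, 5, 3, 5)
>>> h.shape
(5,)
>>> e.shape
(5, 3)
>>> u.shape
(13, 3, 3)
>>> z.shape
(13, 5, 3, 3)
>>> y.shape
()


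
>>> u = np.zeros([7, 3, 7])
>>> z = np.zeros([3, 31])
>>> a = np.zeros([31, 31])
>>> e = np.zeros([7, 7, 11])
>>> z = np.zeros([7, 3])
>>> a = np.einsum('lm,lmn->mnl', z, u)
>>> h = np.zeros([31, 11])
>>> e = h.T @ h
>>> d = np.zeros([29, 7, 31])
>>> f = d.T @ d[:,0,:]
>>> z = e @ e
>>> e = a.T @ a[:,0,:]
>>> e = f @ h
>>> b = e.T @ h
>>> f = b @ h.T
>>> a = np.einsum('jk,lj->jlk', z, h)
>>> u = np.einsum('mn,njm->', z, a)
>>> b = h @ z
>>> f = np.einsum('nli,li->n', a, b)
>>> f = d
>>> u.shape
()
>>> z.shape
(11, 11)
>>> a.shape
(11, 31, 11)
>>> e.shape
(31, 7, 11)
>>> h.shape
(31, 11)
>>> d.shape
(29, 7, 31)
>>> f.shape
(29, 7, 31)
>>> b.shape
(31, 11)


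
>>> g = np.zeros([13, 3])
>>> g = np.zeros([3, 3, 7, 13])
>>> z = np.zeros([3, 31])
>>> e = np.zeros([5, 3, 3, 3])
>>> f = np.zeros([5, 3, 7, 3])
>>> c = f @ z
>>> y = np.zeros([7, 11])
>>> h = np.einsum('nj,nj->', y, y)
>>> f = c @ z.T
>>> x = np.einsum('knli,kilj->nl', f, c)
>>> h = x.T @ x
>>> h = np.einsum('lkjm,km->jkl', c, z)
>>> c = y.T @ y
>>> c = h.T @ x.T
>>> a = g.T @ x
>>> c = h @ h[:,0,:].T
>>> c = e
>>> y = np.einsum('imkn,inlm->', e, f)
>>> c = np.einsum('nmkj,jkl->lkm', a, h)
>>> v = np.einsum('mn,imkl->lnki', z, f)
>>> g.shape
(3, 3, 7, 13)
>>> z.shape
(3, 31)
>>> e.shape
(5, 3, 3, 3)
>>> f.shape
(5, 3, 7, 3)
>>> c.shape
(5, 3, 7)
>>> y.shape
()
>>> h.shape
(7, 3, 5)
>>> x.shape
(3, 7)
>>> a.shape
(13, 7, 3, 7)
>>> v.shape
(3, 31, 7, 5)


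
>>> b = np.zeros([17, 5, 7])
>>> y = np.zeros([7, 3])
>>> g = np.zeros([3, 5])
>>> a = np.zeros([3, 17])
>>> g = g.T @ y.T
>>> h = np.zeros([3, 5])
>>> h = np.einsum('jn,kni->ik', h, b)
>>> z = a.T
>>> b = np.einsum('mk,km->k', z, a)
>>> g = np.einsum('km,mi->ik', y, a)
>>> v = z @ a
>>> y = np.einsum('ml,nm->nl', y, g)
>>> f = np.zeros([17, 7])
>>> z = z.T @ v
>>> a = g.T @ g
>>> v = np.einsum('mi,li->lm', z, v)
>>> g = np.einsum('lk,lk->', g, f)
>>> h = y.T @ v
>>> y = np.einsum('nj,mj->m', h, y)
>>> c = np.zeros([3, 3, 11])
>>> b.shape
(3,)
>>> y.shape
(17,)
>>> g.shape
()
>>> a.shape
(7, 7)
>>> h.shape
(3, 3)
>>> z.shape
(3, 17)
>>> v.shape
(17, 3)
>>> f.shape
(17, 7)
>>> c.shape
(3, 3, 11)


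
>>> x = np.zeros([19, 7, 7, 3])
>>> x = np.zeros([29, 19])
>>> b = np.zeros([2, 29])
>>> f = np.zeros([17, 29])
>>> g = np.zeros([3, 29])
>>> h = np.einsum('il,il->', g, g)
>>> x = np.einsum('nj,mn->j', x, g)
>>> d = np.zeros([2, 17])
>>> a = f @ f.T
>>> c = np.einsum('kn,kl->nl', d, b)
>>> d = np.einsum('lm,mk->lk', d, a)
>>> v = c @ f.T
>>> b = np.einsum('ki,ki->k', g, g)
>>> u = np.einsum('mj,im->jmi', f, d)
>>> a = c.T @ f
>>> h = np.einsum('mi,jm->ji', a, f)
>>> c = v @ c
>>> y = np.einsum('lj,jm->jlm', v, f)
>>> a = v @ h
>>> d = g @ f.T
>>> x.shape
(19,)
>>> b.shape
(3,)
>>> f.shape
(17, 29)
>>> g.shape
(3, 29)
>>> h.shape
(17, 29)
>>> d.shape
(3, 17)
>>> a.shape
(17, 29)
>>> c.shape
(17, 29)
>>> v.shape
(17, 17)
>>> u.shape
(29, 17, 2)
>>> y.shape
(17, 17, 29)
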